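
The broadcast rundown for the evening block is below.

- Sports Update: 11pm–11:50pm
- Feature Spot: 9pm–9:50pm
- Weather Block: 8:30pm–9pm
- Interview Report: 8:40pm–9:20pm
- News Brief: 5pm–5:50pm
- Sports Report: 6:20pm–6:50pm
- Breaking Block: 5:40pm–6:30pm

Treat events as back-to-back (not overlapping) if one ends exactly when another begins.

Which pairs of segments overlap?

Breaking Block & News Brief, Breaking Block & Sports Report, Feature Spot & Interview Report, Interview Report & Weather Block

Sorted by start: News Brief, Breaking Block, Sports Report, Weather Block, Interview Report, Feature Spot, Sports Update.
Breaking Block starts before News Brief ends → News Brief and Breaking Block overlap.
Sports Report starts after News Brief ends, so nothing later overlaps News Brief either.
Sports Report starts before Breaking Block ends → Breaking Block and Sports Report overlap.
Weather Block starts after Breaking Block ends, so nothing later overlaps Breaking Block either.
Weather Block starts after Sports Report ends, so nothing later overlaps Sports Report either.
Interview Report starts before Weather Block ends → Weather Block and Interview Report overlap.
Feature Spot starts exactly when Weather Block ends (back-to-back, no overlap), so nothing later overlaps Weather Block either.
Feature Spot starts before Interview Report ends → Interview Report and Feature Spot overlap.
Sports Update starts after Interview Report ends.
Sports Update starts after Feature Spot ends.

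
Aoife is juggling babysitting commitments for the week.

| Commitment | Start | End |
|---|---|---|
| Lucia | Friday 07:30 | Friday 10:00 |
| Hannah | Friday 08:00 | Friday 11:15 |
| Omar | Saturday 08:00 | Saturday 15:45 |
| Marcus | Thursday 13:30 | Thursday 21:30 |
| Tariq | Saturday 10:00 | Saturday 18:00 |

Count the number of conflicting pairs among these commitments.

2

Sorted by start: Marcus, Lucia, Hannah, Omar, Tariq.
Lucia starts after Marcus ends — done with Marcus.
Hannah starts before Lucia ends → Lucia and Hannah overlap.
Omar starts after Lucia ends — done with Lucia.
Omar starts after Hannah ends — done with Hannah.
Tariq starts before Omar ends → Omar and Tariq overlap.
Overlapping pairs: Hannah & Lucia, Omar & Tariq — 2 in total.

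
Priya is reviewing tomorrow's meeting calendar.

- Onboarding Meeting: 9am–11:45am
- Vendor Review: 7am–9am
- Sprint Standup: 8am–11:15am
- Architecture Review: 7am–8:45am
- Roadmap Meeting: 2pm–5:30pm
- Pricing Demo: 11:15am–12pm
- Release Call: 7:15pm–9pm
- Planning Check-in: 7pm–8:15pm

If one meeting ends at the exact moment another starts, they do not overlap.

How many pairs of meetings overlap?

Two intervals overlap when each starts before the other ends.
Sorted by start: Vendor Review, Architecture Review, Sprint Standup, Onboarding Meeting, Pricing Demo, Roadmap Meeting, Planning Check-in, Release Call.
Architecture Review starts before Vendor Review ends → Vendor Review and Architecture Review overlap.
Sprint Standup starts before Vendor Review ends → Vendor Review and Sprint Standup overlap.
Onboarding Meeting starts exactly when Vendor Review ends (back-to-back, no overlap) — done with Vendor Review.
Sprint Standup starts before Architecture Review ends → Architecture Review and Sprint Standup overlap.
Onboarding Meeting starts after Architecture Review ends — done with Architecture Review.
Onboarding Meeting starts before Sprint Standup ends → Sprint Standup and Onboarding Meeting overlap.
Pricing Demo starts exactly when Sprint Standup ends (back-to-back, no overlap) — done with Sprint Standup.
Pricing Demo starts before Onboarding Meeting ends → Onboarding Meeting and Pricing Demo overlap.
Roadmap Meeting starts after Onboarding Meeting ends — done with Onboarding Meeting.
Roadmap Meeting starts after Pricing Demo ends — done with Pricing Demo.
Planning Check-in starts after Roadmap Meeting ends — done with Roadmap Meeting.
Release Call starts before Planning Check-in ends → Planning Check-in and Release Call overlap.
Overlapping pairs: Architecture Review & Sprint Standup, Architecture Review & Vendor Review, Onboarding Meeting & Pricing Demo, Onboarding Meeting & Sprint Standup, Planning Check-in & Release Call, Sprint Standup & Vendor Review — 6 in total.

6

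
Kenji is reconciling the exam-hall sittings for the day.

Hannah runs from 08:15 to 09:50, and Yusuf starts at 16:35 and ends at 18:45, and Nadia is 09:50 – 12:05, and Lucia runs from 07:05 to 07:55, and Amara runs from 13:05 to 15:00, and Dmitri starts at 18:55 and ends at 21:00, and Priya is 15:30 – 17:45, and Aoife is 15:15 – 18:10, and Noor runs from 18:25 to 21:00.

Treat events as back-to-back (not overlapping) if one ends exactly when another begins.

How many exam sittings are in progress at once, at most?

Walk through starts and ends in time order (an end at T is processed before a start at T):
07:05 start Lucia → 1
07:55 end Lucia → 0
08:15 start Hannah → 1
09:50 end Hannah → 0
09:50 start Nadia → 1
12:05 end Nadia → 0
13:05 start Amara → 1
15:00 end Amara → 0
15:15 start Aoife → 1
15:30 start Priya → 2
16:35 start Yusuf → 3
17:45 end Priya → 2
18:10 end Aoife → 1
18:25 start Noor → 2
18:45 end Yusuf → 1
18:55 start Dmitri → 2
21:00 end Dmitri → 1
21:00 end Noor → 0
Peak is 3, at 16:35 (Aoife, Priya, Yusuf).

3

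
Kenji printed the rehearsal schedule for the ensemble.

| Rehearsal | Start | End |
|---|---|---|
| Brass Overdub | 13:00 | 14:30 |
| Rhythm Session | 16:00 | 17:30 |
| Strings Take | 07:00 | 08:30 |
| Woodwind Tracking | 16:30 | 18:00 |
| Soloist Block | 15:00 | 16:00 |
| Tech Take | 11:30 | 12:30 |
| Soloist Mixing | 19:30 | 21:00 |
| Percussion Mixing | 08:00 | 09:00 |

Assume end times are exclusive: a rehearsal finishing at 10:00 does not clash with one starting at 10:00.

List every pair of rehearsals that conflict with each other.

Sorted by start: Strings Take, Percussion Mixing, Tech Take, Brass Overdub, Soloist Block, Rhythm Session, Woodwind Tracking, Soloist Mixing.
Percussion Mixing starts before Strings Take ends → Strings Take and Percussion Mixing overlap.
Tech Take starts after Strings Take ends; Strings Take is clear from here.
Tech Take starts after Percussion Mixing ends; Percussion Mixing is clear from here.
Brass Overdub starts after Tech Take ends; Tech Take is clear from here.
Soloist Block starts after Brass Overdub ends; Brass Overdub is clear from here.
Rhythm Session starts exactly when Soloist Block ends (back-to-back, no overlap); Soloist Block is clear from here.
Woodwind Tracking starts before Rhythm Session ends → Rhythm Session and Woodwind Tracking overlap.
Soloist Mixing starts after Rhythm Session ends.
Soloist Mixing starts after Woodwind Tracking ends.

Percussion Mixing & Strings Take, Rhythm Session & Woodwind Tracking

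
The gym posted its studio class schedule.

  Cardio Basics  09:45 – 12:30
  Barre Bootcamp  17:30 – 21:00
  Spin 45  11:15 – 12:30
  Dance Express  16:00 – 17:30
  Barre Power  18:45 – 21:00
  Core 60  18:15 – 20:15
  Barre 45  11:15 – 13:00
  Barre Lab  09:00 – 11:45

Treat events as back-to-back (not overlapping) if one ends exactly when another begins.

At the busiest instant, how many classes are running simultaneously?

Sweep the timeline, counting +1 at each start and −1 at each end (ends before starts at a tie):
09:00 start Barre Lab → 1
09:45 start Cardio Basics → 2
11:15 start Barre 45 → 3
11:15 start Spin 45 → 4
11:45 end Barre Lab → 3
12:30 end Cardio Basics → 2
12:30 end Spin 45 → 1
13:00 end Barre 45 → 0
16:00 start Dance Express → 1
17:30 end Dance Express → 0
17:30 start Barre Bootcamp → 1
18:15 start Core 60 → 2
18:45 start Barre Power → 3
20:15 end Core 60 → 2
21:00 end Barre Bootcamp → 1
21:00 end Barre Power → 0
Peak is 4, at 11:15 (Barre 45, Barre Lab, Cardio Basics, Spin 45).

4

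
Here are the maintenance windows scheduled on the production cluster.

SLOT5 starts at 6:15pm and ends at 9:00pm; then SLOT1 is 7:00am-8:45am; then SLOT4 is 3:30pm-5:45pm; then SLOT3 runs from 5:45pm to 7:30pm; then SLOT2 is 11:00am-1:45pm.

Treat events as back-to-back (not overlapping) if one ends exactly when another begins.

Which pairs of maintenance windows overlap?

Sorted by start: SLOT1, SLOT2, SLOT4, SLOT3, SLOT5.
SLOT2 starts after SLOT1 ends; SLOT1 is clear from here.
SLOT4 starts after SLOT2 ends; SLOT2 is clear from here.
SLOT3 starts exactly when SLOT4 ends (back-to-back, no overlap); SLOT4 is clear from here.
SLOT5 starts before SLOT3 ends → SLOT3 and SLOT5 overlap.

SLOT3 & SLOT5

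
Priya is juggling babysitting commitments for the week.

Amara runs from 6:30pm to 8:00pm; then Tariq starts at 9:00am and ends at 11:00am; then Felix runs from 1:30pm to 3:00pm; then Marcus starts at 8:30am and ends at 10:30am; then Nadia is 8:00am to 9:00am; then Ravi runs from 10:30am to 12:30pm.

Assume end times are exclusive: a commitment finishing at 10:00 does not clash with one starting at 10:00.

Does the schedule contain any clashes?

Yes

Two intervals overlap when each starts before the other ends.
Sorted by start: Nadia, Marcus, Tariq, Ravi, Felix, Amara.
Marcus starts before Nadia ends → Nadia and Marcus overlap.
That's a conflict, so the schedule is not conflict-free.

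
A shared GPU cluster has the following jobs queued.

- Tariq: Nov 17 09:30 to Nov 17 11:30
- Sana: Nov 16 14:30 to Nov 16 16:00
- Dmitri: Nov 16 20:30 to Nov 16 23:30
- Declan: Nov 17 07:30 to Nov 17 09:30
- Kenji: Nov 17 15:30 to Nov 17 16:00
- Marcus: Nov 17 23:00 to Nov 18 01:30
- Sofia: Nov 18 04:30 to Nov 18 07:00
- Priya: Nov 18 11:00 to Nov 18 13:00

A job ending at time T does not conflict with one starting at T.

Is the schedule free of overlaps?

Yes

Two intervals overlap when each starts before the other ends.
Sorted by start: Sana, Dmitri, Declan, Tariq, Kenji, Marcus, Sofia, Priya.
Dmitri starts after Sana ends, so Sana has no further overlaps.
Declan starts after Dmitri ends, so Dmitri has no further overlaps.
Tariq starts exactly when Declan ends (back-to-back, no overlap), so Declan has no further overlaps.
Kenji starts after Tariq ends, so Tariq has no further overlaps.
Marcus starts after Kenji ends, so Kenji has no further overlaps.
Sofia starts after Marcus ends, so Marcus has no further overlaps.
Priya starts after Sofia ends.
Every pair is clear; the schedule has no overlaps.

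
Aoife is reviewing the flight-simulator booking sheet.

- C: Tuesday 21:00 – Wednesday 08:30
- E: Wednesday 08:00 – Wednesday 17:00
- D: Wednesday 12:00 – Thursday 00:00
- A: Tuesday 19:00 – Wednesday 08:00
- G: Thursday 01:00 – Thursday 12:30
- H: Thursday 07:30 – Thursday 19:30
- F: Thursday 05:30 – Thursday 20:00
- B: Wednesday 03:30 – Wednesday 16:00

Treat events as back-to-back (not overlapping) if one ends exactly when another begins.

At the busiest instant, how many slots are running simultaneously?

Walk through starts and ends in time order (an end at T is processed before a start at T):
Tuesday 19:00 start A → 1
Tuesday 21:00 start C → 2
Wednesday 03:30 start B → 3
Wednesday 08:00 end A → 2
Wednesday 08:00 start E → 3
Wednesday 08:30 end C → 2
Wednesday 12:00 start D → 3
Wednesday 16:00 end B → 2
Wednesday 17:00 end E → 1
Thursday 00:00 end D → 0
Thursday 01:00 start G → 1
Thursday 05:30 start F → 2
Thursday 07:30 start H → 3
Thursday 12:30 end G → 2
Thursday 19:30 end H → 1
Thursday 20:00 end F → 0
Peak is 3, at Wednesday 03:30 (A, B, C).

3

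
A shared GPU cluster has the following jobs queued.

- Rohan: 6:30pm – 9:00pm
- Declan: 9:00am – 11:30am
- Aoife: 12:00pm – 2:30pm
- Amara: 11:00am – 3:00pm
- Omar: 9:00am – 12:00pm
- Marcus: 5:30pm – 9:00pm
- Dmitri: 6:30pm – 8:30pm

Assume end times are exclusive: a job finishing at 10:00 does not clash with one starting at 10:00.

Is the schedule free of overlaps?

Sorted by start: Omar, Declan, Amara, Aoife, Marcus, Dmitri, Rohan.
Declan starts before Omar ends → Omar and Declan overlap.
That's a conflict, so the schedule is not conflict-free.

No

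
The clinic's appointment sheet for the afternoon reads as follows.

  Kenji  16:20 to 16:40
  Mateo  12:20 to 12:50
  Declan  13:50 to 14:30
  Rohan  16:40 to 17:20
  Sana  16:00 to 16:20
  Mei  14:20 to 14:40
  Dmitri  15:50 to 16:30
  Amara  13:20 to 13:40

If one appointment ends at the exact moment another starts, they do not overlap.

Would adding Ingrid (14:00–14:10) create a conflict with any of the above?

Yes — it overlaps Declan

Mateo: ends 12:50 at or before Ingrid starts 14:00 → clear.
Amara: ends 13:40 at or before Ingrid starts 14:00 → clear.
Declan: starts 13:50 before Ingrid ends 14:10, and ends 14:30 after Ingrid starts 14:00 → overlap.
Mei: starts 14:20 at or after Ingrid ends 14:10 → clear.
Dmitri: starts 15:50 at or after Ingrid ends 14:10 → clear.
Sana: starts 16:00 at or after Ingrid ends 14:10 → clear.
Kenji: starts 16:20 at or after Ingrid ends 14:10 → clear.
Rohan: starts 16:40 at or after Ingrid ends 14:10 → clear.
Ingrid overlaps Declan.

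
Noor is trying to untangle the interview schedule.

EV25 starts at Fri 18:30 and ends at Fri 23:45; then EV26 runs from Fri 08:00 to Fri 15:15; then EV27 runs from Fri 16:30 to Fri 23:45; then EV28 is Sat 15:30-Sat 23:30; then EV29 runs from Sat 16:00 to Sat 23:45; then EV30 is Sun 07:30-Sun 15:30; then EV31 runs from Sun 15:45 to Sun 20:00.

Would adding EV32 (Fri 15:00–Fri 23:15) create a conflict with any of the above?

EV26: starts Fri 08:00 before EV32 ends Fri 23:15, and ends Fri 15:15 after EV32 starts Fri 15:00 → overlap.
EV27: starts Fri 16:30 before EV32 ends Fri 23:15, and ends Fri 23:45 after EV32 starts Fri 15:00 → overlap.
EV25: starts Fri 18:30 before EV32 ends Fri 23:15, and ends Fri 23:45 after EV32 starts Fri 15:00 → overlap.
EV28: starts Sat 15:30 at or after EV32 ends Fri 23:15 → clear.
EV29: starts Sat 16:00 at or after EV32 ends Fri 23:15 → clear.
EV30: starts Sun 07:30 at or after EV32 ends Fri 23:15 → clear.
EV31: starts Sun 15:45 at or after EV32 ends Fri 23:15 → clear.
EV32 overlaps EV25, EV26, EV27.

Yes — it overlaps EV25, EV26, EV27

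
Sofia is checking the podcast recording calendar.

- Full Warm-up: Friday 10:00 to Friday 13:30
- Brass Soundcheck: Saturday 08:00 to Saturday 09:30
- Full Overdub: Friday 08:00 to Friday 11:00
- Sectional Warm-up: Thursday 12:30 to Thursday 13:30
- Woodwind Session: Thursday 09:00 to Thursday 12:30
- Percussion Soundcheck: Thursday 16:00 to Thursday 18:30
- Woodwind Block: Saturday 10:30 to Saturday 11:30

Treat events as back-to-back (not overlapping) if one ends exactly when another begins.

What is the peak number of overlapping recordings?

2

Walk through starts and ends in time order (an end at T is processed before a start at T):
Thursday 09:00 start Woodwind Session → 1
Thursday 12:30 end Woodwind Session → 0
Thursday 12:30 start Sectional Warm-up → 1
Thursday 13:30 end Sectional Warm-up → 0
Thursday 16:00 start Percussion Soundcheck → 1
Thursday 18:30 end Percussion Soundcheck → 0
Friday 08:00 start Full Overdub → 1
Friday 10:00 start Full Warm-up → 2
Friday 11:00 end Full Overdub → 1
Friday 13:30 end Full Warm-up → 0
Saturday 08:00 start Brass Soundcheck → 1
Saturday 09:30 end Brass Soundcheck → 0
Saturday 10:30 start Woodwind Block → 1
Saturday 11:30 end Woodwind Block → 0
Peak is 2, at Friday 10:00 (Full Overdub, Full Warm-up).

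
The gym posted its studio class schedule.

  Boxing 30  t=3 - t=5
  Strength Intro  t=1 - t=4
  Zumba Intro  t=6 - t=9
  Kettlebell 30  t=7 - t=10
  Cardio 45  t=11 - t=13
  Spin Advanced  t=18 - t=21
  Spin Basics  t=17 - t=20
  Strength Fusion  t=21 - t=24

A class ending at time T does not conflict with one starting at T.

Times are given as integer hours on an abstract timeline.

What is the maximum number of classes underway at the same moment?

2

Walk through starts and ends in time order (an end at T is processed before a start at T):
t=1 start Strength Intro → 1
t=3 start Boxing 30 → 2
t=4 end Strength Intro → 1
t=5 end Boxing 30 → 0
t=6 start Zumba Intro → 1
t=7 start Kettlebell 30 → 2
t=9 end Zumba Intro → 1
t=10 end Kettlebell 30 → 0
t=11 start Cardio 45 → 1
t=13 end Cardio 45 → 0
t=17 start Spin Basics → 1
t=18 start Spin Advanced → 2
t=20 end Spin Basics → 1
t=21 end Spin Advanced → 0
t=21 start Strength Fusion → 1
t=24 end Strength Fusion → 0
Peak is 2, at t=3 (Boxing 30, Strength Intro).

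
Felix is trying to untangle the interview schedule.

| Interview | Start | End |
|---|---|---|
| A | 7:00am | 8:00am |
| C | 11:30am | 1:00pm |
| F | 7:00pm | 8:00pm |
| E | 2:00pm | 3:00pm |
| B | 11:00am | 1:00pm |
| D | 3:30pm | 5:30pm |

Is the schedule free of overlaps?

No

Two intervals overlap when each starts before the other ends.
Sorted by start: A, B, C, E, D, F.
B starts after A ends, so nothing later overlaps A either.
C starts before B ends → B and C overlap.
That's a conflict, so the schedule is not conflict-free.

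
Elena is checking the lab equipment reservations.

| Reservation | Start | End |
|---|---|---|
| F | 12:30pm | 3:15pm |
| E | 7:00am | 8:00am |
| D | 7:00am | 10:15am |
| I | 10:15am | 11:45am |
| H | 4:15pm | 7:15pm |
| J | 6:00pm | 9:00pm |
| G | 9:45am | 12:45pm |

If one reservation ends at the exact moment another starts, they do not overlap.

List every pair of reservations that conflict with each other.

D & E, D & G, F & G, G & I, H & J

Sorted by start: D, E, G, I, F, H, J.
E starts before D ends → D and E overlap.
G starts before D ends → D and G overlap.
I starts exactly when D ends (back-to-back, no overlap); D is clear from here.
G starts after E ends; E is clear from here.
I starts before G ends → G and I overlap.
F starts before G ends → G and F overlap.
H starts after G ends; G is clear from here.
F starts after I ends; I is clear from here.
H starts after F ends; F is clear from here.
J starts before H ends → H and J overlap.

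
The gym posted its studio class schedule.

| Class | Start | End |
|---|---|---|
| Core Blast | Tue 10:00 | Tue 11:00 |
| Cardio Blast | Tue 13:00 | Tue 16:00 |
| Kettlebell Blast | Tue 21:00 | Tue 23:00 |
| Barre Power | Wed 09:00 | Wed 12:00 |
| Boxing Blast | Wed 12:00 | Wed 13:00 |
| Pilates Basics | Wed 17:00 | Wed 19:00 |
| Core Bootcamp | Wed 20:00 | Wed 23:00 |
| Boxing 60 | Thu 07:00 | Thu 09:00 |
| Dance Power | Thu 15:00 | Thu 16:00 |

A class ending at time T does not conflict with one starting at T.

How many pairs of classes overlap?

Two intervals overlap when each starts before the other ends.
Sorted by start: Core Blast, Cardio Blast, Kettlebell Blast, Barre Power, Boxing Blast, Pilates Basics, Core Bootcamp, Boxing 60, Dance Power.
Cardio Blast starts after Core Blast ends, so Core Blast has no further overlaps.
Kettlebell Blast starts after Cardio Blast ends, so Cardio Blast has no further overlaps.
Barre Power starts after Kettlebell Blast ends, so Kettlebell Blast has no further overlaps.
Boxing Blast starts exactly when Barre Power ends (back-to-back, no overlap), so Barre Power has no further overlaps.
Pilates Basics starts after Boxing Blast ends, so Boxing Blast has no further overlaps.
Core Bootcamp starts after Pilates Basics ends, so Pilates Basics has no further overlaps.
Boxing 60 starts after Core Bootcamp ends, so Core Bootcamp has no further overlaps.
Dance Power starts after Boxing 60 ends.
No pair overlaps.

0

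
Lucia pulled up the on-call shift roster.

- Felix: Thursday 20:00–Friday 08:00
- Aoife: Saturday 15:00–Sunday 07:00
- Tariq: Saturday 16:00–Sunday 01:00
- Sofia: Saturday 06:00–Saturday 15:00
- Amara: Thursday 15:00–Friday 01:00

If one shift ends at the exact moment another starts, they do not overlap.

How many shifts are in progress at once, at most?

2

Walk through starts and ends in time order (an end at T is processed before a start at T):
Thursday 15:00 start Amara → 1
Thursday 20:00 start Felix → 2
Friday 01:00 end Amara → 1
Friday 08:00 end Felix → 0
Saturday 06:00 start Sofia → 1
Saturday 15:00 end Sofia → 0
Saturday 15:00 start Aoife → 1
Saturday 16:00 start Tariq → 2
Sunday 01:00 end Tariq → 1
Sunday 07:00 end Aoife → 0
Peak is 2, at Thursday 20:00 (Amara, Felix).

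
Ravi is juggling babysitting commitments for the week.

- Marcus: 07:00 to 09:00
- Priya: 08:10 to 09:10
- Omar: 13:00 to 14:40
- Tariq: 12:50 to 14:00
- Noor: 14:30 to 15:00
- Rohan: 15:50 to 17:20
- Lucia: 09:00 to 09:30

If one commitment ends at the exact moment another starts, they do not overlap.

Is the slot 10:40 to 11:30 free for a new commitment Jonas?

Yes — the slot is free

Marcus: ends 09:00 at or before Jonas starts 10:40 → clear.
Priya: ends 09:10 at or before Jonas starts 10:40 → clear.
Lucia: ends 09:30 at or before Jonas starts 10:40 → clear.
Tariq: starts 12:50 at or after Jonas ends 11:30 → clear.
Omar: starts 13:00 at or after Jonas ends 11:30 → clear.
Noor: starts 14:30 at or after Jonas ends 11:30 → clear.
Rohan: starts 15:50 at or after Jonas ends 11:30 → clear.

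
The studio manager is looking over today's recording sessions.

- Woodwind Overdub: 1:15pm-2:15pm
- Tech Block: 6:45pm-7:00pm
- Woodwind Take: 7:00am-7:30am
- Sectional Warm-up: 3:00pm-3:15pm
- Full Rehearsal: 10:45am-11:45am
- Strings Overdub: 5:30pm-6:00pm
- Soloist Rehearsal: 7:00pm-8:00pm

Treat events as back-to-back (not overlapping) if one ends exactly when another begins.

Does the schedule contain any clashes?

Sorted by start: Woodwind Take, Full Rehearsal, Woodwind Overdub, Sectional Warm-up, Strings Overdub, Tech Block, Soloist Rehearsal.
Full Rehearsal starts after Woodwind Take ends, so nothing later overlaps Woodwind Take either.
Woodwind Overdub starts after Full Rehearsal ends, so nothing later overlaps Full Rehearsal either.
Sectional Warm-up starts after Woodwind Overdub ends, so nothing later overlaps Woodwind Overdub either.
Strings Overdub starts after Sectional Warm-up ends, so nothing later overlaps Sectional Warm-up either.
Tech Block starts after Strings Overdub ends, so nothing later overlaps Strings Overdub either.
Soloist Rehearsal starts exactly when Tech Block ends (back-to-back, no overlap).
Every pair is clear; the schedule has no overlaps.

No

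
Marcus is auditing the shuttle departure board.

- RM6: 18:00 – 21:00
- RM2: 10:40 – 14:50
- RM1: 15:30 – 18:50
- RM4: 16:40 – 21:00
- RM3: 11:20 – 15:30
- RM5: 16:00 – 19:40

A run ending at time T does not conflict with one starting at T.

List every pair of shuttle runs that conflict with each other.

RM1 & RM4, RM1 & RM5, RM1 & RM6, RM2 & RM3, RM4 & RM5, RM4 & RM6, RM5 & RM6

Two intervals overlap when each starts before the other ends.
Sorted by start: RM2, RM3, RM1, RM5, RM4, RM6.
RM3 starts before RM2 ends → RM2 and RM3 overlap.
RM1 starts after RM2 ends; RM2 is clear from here.
RM1 starts exactly when RM3 ends (back-to-back, no overlap); RM3 is clear from here.
RM5 starts before RM1 ends → RM1 and RM5 overlap.
RM4 starts before RM1 ends → RM1 and RM4 overlap.
RM6 starts before RM1 ends → RM1 and RM6 overlap.
RM4 starts before RM5 ends → RM5 and RM4 overlap.
RM6 starts before RM5 ends → RM5 and RM6 overlap.
RM6 starts before RM4 ends → RM4 and RM6 overlap.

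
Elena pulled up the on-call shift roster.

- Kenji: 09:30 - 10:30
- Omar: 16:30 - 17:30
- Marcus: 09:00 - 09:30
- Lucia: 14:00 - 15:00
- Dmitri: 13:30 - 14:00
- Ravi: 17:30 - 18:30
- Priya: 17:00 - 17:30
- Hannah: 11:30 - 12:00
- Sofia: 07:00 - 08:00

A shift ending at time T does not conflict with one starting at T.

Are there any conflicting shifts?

Yes

Sorted by start: Sofia, Marcus, Kenji, Hannah, Dmitri, Lucia, Omar, Priya, Ravi.
Marcus starts after Sofia ends, so Sofia has no further overlaps.
Kenji starts exactly when Marcus ends (back-to-back, no overlap), so Marcus has no further overlaps.
Hannah starts after Kenji ends, so Kenji has no further overlaps.
Dmitri starts after Hannah ends, so Hannah has no further overlaps.
Lucia starts exactly when Dmitri ends (back-to-back, no overlap), so Dmitri has no further overlaps.
Omar starts after Lucia ends, so Lucia has no further overlaps.
Priya starts before Omar ends → Omar and Priya overlap.
That's a conflict, so the schedule is not conflict-free.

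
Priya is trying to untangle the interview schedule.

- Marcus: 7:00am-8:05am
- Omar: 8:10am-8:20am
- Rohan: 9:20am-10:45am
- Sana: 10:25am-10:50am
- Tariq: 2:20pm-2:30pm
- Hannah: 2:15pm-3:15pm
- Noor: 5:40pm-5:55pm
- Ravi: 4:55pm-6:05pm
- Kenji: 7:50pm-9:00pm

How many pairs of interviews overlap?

Sorted by start: Marcus, Omar, Rohan, Sana, Hannah, Tariq, Ravi, Noor, Kenji.
Omar starts after Marcus ends; Marcus is clear from here.
Rohan starts after Omar ends; Omar is clear from here.
Sana starts before Rohan ends → Rohan and Sana overlap.
Hannah starts after Rohan ends; Rohan is clear from here.
Hannah starts after Sana ends; Sana is clear from here.
Tariq starts before Hannah ends → Hannah and Tariq overlap.
Ravi starts after Hannah ends; Hannah is clear from here.
Ravi starts after Tariq ends; Tariq is clear from here.
Noor starts before Ravi ends → Ravi and Noor overlap.
Kenji starts after Ravi ends.
Kenji starts after Noor ends.
Overlapping pairs: Hannah & Tariq, Noor & Ravi, Rohan & Sana — 3 in total.

3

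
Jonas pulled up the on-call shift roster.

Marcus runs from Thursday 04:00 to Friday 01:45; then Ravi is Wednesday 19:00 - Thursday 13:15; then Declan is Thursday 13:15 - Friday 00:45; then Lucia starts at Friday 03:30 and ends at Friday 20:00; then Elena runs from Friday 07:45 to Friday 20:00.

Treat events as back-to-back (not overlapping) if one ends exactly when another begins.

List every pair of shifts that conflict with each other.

Declan & Marcus, Elena & Lucia, Marcus & Ravi

Sorted by start: Ravi, Marcus, Declan, Lucia, Elena.
Marcus starts before Ravi ends → Ravi and Marcus overlap.
Declan starts exactly when Ravi ends (back-to-back, no overlap), so Ravi has no further overlaps.
Declan starts before Marcus ends → Marcus and Declan overlap.
Lucia starts after Marcus ends, so Marcus has no further overlaps.
Lucia starts after Declan ends, so Declan has no further overlaps.
Elena starts before Lucia ends → Lucia and Elena overlap.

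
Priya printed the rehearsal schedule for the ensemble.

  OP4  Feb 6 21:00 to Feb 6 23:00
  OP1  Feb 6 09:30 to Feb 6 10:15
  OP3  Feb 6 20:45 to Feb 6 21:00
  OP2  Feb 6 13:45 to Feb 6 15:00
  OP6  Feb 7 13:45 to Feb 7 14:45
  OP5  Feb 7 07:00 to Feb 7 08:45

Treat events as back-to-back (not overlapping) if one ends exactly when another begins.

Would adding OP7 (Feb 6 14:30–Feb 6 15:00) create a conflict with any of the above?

OP1: ends Feb 6 10:15 at or before OP7 starts Feb 6 14:30 → clear.
OP2: starts Feb 6 13:45 before OP7 ends Feb 6 15:00, and ends Feb 6 15:00 after OP7 starts Feb 6 14:30 → overlap.
OP3: starts Feb 6 20:45 at or after OP7 ends Feb 6 15:00 → clear.
OP4: starts Feb 6 21:00 at or after OP7 ends Feb 6 15:00 → clear.
OP5: starts Feb 7 07:00 at or after OP7 ends Feb 6 15:00 → clear.
OP6: starts Feb 7 13:45 at or after OP7 ends Feb 6 15:00 → clear.
OP7 overlaps OP2.

Yes — it overlaps OP2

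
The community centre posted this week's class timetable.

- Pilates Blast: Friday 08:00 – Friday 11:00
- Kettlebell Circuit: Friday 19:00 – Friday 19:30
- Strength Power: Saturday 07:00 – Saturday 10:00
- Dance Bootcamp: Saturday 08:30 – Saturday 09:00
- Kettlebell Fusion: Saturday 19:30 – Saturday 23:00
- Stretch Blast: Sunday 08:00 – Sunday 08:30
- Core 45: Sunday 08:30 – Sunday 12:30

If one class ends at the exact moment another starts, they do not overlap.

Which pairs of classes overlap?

Two intervals overlap when each starts before the other ends.
Sorted by start: Pilates Blast, Kettlebell Circuit, Strength Power, Dance Bootcamp, Kettlebell Fusion, Stretch Blast, Core 45.
Kettlebell Circuit starts after Pilates Blast ends, so nothing later overlaps Pilates Blast either.
Strength Power starts after Kettlebell Circuit ends, so nothing later overlaps Kettlebell Circuit either.
Dance Bootcamp starts before Strength Power ends → Strength Power and Dance Bootcamp overlap.
Kettlebell Fusion starts after Strength Power ends, so nothing later overlaps Strength Power either.
Kettlebell Fusion starts after Dance Bootcamp ends, so nothing later overlaps Dance Bootcamp either.
Stretch Blast starts after Kettlebell Fusion ends, so nothing later overlaps Kettlebell Fusion either.
Core 45 starts exactly when Stretch Blast ends (back-to-back, no overlap).

Dance Bootcamp & Strength Power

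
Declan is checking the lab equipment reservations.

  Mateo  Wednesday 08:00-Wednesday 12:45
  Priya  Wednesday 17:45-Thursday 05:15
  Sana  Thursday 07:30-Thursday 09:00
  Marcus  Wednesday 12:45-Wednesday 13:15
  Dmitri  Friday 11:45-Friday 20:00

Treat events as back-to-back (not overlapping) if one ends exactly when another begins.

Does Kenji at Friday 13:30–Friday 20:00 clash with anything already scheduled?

Mateo: ends Wednesday 12:45 at or before Kenji starts Friday 13:30 → clear.
Marcus: ends Wednesday 13:15 at or before Kenji starts Friday 13:30 → clear.
Priya: ends Thursday 05:15 at or before Kenji starts Friday 13:30 → clear.
Sana: ends Thursday 09:00 at or before Kenji starts Friday 13:30 → clear.
Dmitri: starts Friday 11:45 before Kenji ends Friday 20:00, and ends Friday 20:00 after Kenji starts Friday 13:30 → overlap.
Kenji overlaps Dmitri.

Yes — it overlaps Dmitri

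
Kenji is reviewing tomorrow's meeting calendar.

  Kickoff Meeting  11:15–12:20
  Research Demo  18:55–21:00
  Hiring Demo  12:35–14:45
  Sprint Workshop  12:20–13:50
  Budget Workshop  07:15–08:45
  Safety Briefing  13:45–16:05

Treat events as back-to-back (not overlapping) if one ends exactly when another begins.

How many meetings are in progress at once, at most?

3

Walk through starts and ends in time order (an end at T is processed before a start at T):
07:15 start Budget Workshop → 1
08:45 end Budget Workshop → 0
11:15 start Kickoff Meeting → 1
12:20 end Kickoff Meeting → 0
12:20 start Sprint Workshop → 1
12:35 start Hiring Demo → 2
13:45 start Safety Briefing → 3
13:50 end Sprint Workshop → 2
14:45 end Hiring Demo → 1
16:05 end Safety Briefing → 0
18:55 start Research Demo → 1
21:00 end Research Demo → 0
Peak is 3, at 13:45 (Hiring Demo, Safety Briefing, Sprint Workshop).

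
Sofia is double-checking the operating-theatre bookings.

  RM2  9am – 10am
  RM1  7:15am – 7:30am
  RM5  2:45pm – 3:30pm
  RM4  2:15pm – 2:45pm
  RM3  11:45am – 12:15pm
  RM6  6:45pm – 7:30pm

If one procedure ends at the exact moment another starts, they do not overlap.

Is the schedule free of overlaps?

Two intervals overlap when each starts before the other ends.
Sorted by start: RM1, RM2, RM3, RM4, RM5, RM6.
RM2 starts after RM1 ends; RM1 is clear from here.
RM3 starts after RM2 ends; RM2 is clear from here.
RM4 starts after RM3 ends; RM3 is clear from here.
RM5 starts exactly when RM4 ends (back-to-back, no overlap); RM4 is clear from here.
RM6 starts after RM5 ends.
Every pair is clear; the schedule has no overlaps.

Yes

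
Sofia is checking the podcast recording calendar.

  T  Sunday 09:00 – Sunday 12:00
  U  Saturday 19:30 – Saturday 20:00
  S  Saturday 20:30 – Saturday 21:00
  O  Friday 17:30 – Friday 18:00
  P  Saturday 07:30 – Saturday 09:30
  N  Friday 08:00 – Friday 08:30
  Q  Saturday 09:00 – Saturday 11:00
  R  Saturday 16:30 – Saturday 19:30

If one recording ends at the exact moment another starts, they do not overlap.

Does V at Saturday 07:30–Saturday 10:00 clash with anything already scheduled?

Yes — it overlaps P, Q

N: ends Friday 08:30 at or before V starts Saturday 07:30 → clear.
O: ends Friday 18:00 at or before V starts Saturday 07:30 → clear.
P: starts Saturday 07:30 before V ends Saturday 10:00, and ends Saturday 09:30 after V starts Saturday 07:30 → overlap.
Q: starts Saturday 09:00 before V ends Saturday 10:00, and ends Saturday 11:00 after V starts Saturday 07:30 → overlap.
R: starts Saturday 16:30 at or after V ends Saturday 10:00 → clear.
U: starts Saturday 19:30 at or after V ends Saturday 10:00 → clear.
S: starts Saturday 20:30 at or after V ends Saturday 10:00 → clear.
T: starts Sunday 09:00 at or after V ends Saturday 10:00 → clear.
V overlaps P, Q.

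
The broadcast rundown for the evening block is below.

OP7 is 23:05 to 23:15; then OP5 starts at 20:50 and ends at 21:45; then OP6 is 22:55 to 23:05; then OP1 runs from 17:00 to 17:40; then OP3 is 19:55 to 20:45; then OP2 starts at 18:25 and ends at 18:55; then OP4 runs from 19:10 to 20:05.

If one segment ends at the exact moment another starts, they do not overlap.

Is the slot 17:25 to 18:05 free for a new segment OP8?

No — it overlaps OP1

OP1: starts 17:00 before OP8 ends 18:05, and ends 17:40 after OP8 starts 17:25 → overlap.
OP2: starts 18:25 at or after OP8 ends 18:05 → clear.
OP4: starts 19:10 at or after OP8 ends 18:05 → clear.
OP3: starts 19:55 at or after OP8 ends 18:05 → clear.
OP5: starts 20:50 at or after OP8 ends 18:05 → clear.
OP6: starts 22:55 at or after OP8 ends 18:05 → clear.
OP7: starts 23:05 at or after OP8 ends 18:05 → clear.
OP8 overlaps OP1.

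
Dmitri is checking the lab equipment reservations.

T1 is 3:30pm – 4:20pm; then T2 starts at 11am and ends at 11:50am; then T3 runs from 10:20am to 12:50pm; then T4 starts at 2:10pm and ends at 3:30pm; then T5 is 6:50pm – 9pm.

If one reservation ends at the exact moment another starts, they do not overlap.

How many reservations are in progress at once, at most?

2

Sweep the timeline, counting +1 at each start and −1 at each end (ends before starts at a tie):
10:20am start T3 → 1
11am start T2 → 2
11:50am end T2 → 1
12:50pm end T3 → 0
2:10pm start T4 → 1
3:30pm end T4 → 0
3:30pm start T1 → 1
4:20pm end T1 → 0
6:50pm start T5 → 1
9pm end T5 → 0
Peak is 2, at 11am (T2, T3).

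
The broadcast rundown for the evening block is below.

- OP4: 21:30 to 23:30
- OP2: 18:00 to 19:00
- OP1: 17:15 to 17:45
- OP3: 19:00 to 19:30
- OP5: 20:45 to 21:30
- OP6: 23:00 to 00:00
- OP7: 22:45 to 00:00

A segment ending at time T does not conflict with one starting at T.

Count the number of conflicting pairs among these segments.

Two intervals overlap when each starts before the other ends.
Sorted by start: OP1, OP2, OP3, OP5, OP4, OP7, OP6.
OP2 starts after OP1 ends, so nothing later overlaps OP1 either.
OP3 starts exactly when OP2 ends (back-to-back, no overlap), so nothing later overlaps OP2 either.
OP5 starts after OP3 ends, so nothing later overlaps OP3 either.
OP4 starts exactly when OP5 ends (back-to-back, no overlap), so nothing later overlaps OP5 either.
OP7 starts before OP4 ends → OP4 and OP7 overlap.
OP6 starts before OP4 ends → OP4 and OP6 overlap.
OP6 starts before OP7 ends → OP7 and OP6 overlap.
Overlapping pairs: OP4 & OP6, OP4 & OP7, OP6 & OP7 — 3 in total.

3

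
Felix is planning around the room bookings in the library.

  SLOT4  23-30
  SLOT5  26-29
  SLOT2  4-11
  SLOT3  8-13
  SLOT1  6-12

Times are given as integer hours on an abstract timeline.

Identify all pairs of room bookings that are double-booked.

Check each pair: they overlap iff neither finishes before the other starts.
Sorted by start: SLOT2, SLOT1, SLOT3, SLOT4, SLOT5.
SLOT1 starts before SLOT2 ends → SLOT2 and SLOT1 overlap.
SLOT3 starts before SLOT2 ends → SLOT2 and SLOT3 overlap.
SLOT4 starts after SLOT2 ends — done with SLOT2.
SLOT3 starts before SLOT1 ends → SLOT1 and SLOT3 overlap.
SLOT4 starts after SLOT1 ends — done with SLOT1.
SLOT4 starts after SLOT3 ends — done with SLOT3.
SLOT5 starts before SLOT4 ends → SLOT4 and SLOT5 overlap.

SLOT1 & SLOT2, SLOT1 & SLOT3, SLOT2 & SLOT3, SLOT4 & SLOT5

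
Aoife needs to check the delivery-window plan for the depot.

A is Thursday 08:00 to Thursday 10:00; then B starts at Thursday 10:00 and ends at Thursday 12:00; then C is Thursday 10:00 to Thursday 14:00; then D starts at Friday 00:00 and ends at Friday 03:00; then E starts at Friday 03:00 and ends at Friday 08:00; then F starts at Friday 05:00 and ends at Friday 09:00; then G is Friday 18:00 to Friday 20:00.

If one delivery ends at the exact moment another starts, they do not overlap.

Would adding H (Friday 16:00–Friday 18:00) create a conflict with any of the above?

No — it doesn't clash with anything

A: ends Thursday 10:00 at or before H starts Friday 16:00 → clear.
B: ends Thursday 12:00 at or before H starts Friday 16:00 → clear.
C: ends Thursday 14:00 at or before H starts Friday 16:00 → clear.
D: ends Friday 03:00 at or before H starts Friday 16:00 → clear.
E: ends Friday 08:00 at or before H starts Friday 16:00 → clear.
F: ends Friday 09:00 at or before H starts Friday 16:00 → clear.
G: starts Friday 18:00 at or after H ends Friday 18:00 → clear.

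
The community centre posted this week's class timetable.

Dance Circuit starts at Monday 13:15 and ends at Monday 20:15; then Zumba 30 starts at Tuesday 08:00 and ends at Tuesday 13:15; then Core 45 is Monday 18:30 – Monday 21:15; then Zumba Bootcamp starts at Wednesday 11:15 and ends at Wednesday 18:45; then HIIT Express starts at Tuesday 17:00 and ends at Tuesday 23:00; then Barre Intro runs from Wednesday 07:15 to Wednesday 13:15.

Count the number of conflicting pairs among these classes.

Sorted by start: Dance Circuit, Core 45, Zumba 30, HIIT Express, Barre Intro, Zumba Bootcamp.
Core 45 starts before Dance Circuit ends → Dance Circuit and Core 45 overlap.
Zumba 30 starts after Dance Circuit ends, so Dance Circuit has no further overlaps.
Zumba 30 starts after Core 45 ends, so Core 45 has no further overlaps.
HIIT Express starts after Zumba 30 ends, so Zumba 30 has no further overlaps.
Barre Intro starts after HIIT Express ends, so HIIT Express has no further overlaps.
Zumba Bootcamp starts before Barre Intro ends → Barre Intro and Zumba Bootcamp overlap.
Overlapping pairs: Barre Intro & Zumba Bootcamp, Core 45 & Dance Circuit — 2 in total.

2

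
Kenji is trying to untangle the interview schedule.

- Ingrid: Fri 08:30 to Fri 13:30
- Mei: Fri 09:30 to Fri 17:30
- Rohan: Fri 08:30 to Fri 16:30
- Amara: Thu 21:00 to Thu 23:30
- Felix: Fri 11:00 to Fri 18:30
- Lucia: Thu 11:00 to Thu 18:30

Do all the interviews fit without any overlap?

No

Sorted by start: Lucia, Amara, Ingrid, Rohan, Mei, Felix.
Amara starts after Lucia ends; Lucia is clear from here.
Ingrid starts after Amara ends; Amara is clear from here.
Rohan starts before Ingrid ends → Ingrid and Rohan overlap.
That's a conflict, so the schedule is not conflict-free.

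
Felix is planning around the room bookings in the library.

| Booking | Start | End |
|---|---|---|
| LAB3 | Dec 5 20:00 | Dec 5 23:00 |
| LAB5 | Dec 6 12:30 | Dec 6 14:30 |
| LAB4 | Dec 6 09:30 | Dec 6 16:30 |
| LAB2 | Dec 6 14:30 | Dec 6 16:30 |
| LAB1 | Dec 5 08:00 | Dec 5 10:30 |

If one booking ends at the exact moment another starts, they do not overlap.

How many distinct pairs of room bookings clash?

2

Check each pair: they overlap iff neither finishes before the other starts.
Sorted by start: LAB1, LAB3, LAB4, LAB5, LAB2.
LAB3 starts after LAB1 ends, so LAB1 has no further overlaps.
LAB4 starts after LAB3 ends, so LAB3 has no further overlaps.
LAB5 starts before LAB4 ends → LAB4 and LAB5 overlap.
LAB2 starts before LAB4 ends → LAB4 and LAB2 overlap.
LAB2 starts exactly when LAB5 ends (back-to-back, no overlap).
Overlapping pairs: LAB2 & LAB4, LAB4 & LAB5 — 2 in total.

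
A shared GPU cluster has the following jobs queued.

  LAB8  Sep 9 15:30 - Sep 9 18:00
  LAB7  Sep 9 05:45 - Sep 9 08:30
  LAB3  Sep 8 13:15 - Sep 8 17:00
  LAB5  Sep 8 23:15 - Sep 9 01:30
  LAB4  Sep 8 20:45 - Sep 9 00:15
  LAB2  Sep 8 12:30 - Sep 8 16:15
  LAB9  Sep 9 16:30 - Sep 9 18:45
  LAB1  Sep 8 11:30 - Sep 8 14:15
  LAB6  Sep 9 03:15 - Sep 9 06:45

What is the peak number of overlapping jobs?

3

Sort all start/end points and keep a running count:
Sep 8 11:30 start LAB1 → 1
Sep 8 12:30 start LAB2 → 2
Sep 8 13:15 start LAB3 → 3
Sep 8 14:15 end LAB1 → 2
Sep 8 16:15 end LAB2 → 1
Sep 8 17:00 end LAB3 → 0
Sep 8 20:45 start LAB4 → 1
Sep 8 23:15 start LAB5 → 2
Sep 9 00:15 end LAB4 → 1
Sep 9 01:30 end LAB5 → 0
Sep 9 03:15 start LAB6 → 1
Sep 9 05:45 start LAB7 → 2
Sep 9 06:45 end LAB6 → 1
Sep 9 08:30 end LAB7 → 0
Sep 9 15:30 start LAB8 → 1
Sep 9 16:30 start LAB9 → 2
Sep 9 18:00 end LAB8 → 1
Sep 9 18:45 end LAB9 → 0
Peak is 3, at Sep 8 13:15 (LAB1, LAB2, LAB3).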